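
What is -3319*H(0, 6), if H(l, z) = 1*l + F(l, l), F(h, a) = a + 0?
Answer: 0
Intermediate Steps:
F(h, a) = a
H(l, z) = 2*l (H(l, z) = 1*l + l = l + l = 2*l)
-3319*H(0, 6) = -6638*0 = -3319*0 = 0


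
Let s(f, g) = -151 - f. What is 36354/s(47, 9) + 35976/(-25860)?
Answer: -13156079/71115 ≈ -185.00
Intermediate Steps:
36354/s(47, 9) + 35976/(-25860) = 36354/(-151 - 1*47) + 35976/(-25860) = 36354/(-151 - 47) + 35976*(-1/25860) = 36354/(-198) - 2998/2155 = 36354*(-1/198) - 2998/2155 = -6059/33 - 2998/2155 = -13156079/71115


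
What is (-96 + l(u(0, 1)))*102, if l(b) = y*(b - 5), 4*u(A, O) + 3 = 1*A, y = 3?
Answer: -23103/2 ≈ -11552.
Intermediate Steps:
u(A, O) = -¾ + A/4 (u(A, O) = -¾ + (1*A)/4 = -¾ + A/4)
l(b) = -15 + 3*b (l(b) = 3*(b - 5) = 3*(-5 + b) = -15 + 3*b)
(-96 + l(u(0, 1)))*102 = (-96 + (-15 + 3*(-¾ + (¼)*0)))*102 = (-96 + (-15 + 3*(-¾ + 0)))*102 = (-96 + (-15 + 3*(-¾)))*102 = (-96 + (-15 - 9/4))*102 = (-96 - 69/4)*102 = -453/4*102 = -23103/2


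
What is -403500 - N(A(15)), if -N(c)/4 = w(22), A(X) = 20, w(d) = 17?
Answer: -403432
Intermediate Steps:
N(c) = -68 (N(c) = -4*17 = -68)
-403500 - N(A(15)) = -403500 - 1*(-68) = -403500 + 68 = -403432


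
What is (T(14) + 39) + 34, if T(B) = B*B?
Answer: 269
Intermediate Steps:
T(B) = B**2
(T(14) + 39) + 34 = (14**2 + 39) + 34 = (196 + 39) + 34 = 235 + 34 = 269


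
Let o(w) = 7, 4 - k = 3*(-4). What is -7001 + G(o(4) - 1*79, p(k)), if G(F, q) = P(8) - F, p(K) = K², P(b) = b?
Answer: -6921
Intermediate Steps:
k = 16 (k = 4 - 3*(-4) = 4 - 1*(-12) = 4 + 12 = 16)
G(F, q) = 8 - F
-7001 + G(o(4) - 1*79, p(k)) = -7001 + (8 - (7 - 1*79)) = -7001 + (8 - (7 - 79)) = -7001 + (8 - 1*(-72)) = -7001 + (8 + 72) = -7001 + 80 = -6921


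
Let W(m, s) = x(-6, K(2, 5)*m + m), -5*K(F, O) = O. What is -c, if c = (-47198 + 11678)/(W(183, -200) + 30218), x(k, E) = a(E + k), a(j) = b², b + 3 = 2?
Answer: 11840/10073 ≈ 1.1754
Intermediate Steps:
K(F, O) = -O/5
b = -1 (b = -3 + 2 = -1)
a(j) = 1 (a(j) = (-1)² = 1)
x(k, E) = 1
W(m, s) = 1
c = -11840/10073 (c = (-47198 + 11678)/(1 + 30218) = -35520/30219 = -35520*1/30219 = -11840/10073 ≈ -1.1754)
-c = -1*(-11840/10073) = 11840/10073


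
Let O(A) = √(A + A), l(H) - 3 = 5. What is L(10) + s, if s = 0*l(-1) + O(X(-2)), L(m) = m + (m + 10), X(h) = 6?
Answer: 30 + 2*√3 ≈ 33.464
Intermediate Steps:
l(H) = 8 (l(H) = 3 + 5 = 8)
O(A) = √2*√A (O(A) = √(2*A) = √2*√A)
L(m) = 10 + 2*m (L(m) = m + (10 + m) = 10 + 2*m)
s = 2*√3 (s = 0*8 + √2*√6 = 0 + 2*√3 = 2*√3 ≈ 3.4641)
L(10) + s = (10 + 2*10) + 2*√3 = (10 + 20) + 2*√3 = 30 + 2*√3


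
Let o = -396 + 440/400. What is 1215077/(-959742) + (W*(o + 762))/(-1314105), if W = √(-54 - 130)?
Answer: -1215077/959742 - 3671*I*√46/6570525 ≈ -1.266 - 0.0037893*I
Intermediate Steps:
W = 2*I*√46 (W = √(-184) = 2*I*√46 ≈ 13.565*I)
o = -3949/10 (o = -396 + 440*(1/400) = -396 + 11/10 = -3949/10 ≈ -394.90)
1215077/(-959742) + (W*(o + 762))/(-1314105) = 1215077/(-959742) + ((2*I*√46)*(-3949/10 + 762))/(-1314105) = 1215077*(-1/959742) + ((2*I*√46)*(3671/10))*(-1/1314105) = -1215077/959742 + (3671*I*√46/5)*(-1/1314105) = -1215077/959742 - 3671*I*√46/6570525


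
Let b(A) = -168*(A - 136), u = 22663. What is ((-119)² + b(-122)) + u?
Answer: 80168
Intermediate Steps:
b(A) = 22848 - 168*A (b(A) = -168*(-136 + A) = 22848 - 168*A)
((-119)² + b(-122)) + u = ((-119)² + (22848 - 168*(-122))) + 22663 = (14161 + (22848 + 20496)) + 22663 = (14161 + 43344) + 22663 = 57505 + 22663 = 80168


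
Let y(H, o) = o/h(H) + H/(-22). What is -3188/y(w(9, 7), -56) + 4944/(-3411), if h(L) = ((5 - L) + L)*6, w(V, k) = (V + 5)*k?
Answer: 596365876/1185891 ≈ 502.88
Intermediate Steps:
w(V, k) = k*(5 + V) (w(V, k) = (5 + V)*k = k*(5 + V))
h(L) = 30 (h(L) = 5*6 = 30)
y(H, o) = -H/22 + o/30 (y(H, o) = o/30 + H/(-22) = o*(1/30) + H*(-1/22) = o/30 - H/22 = -H/22 + o/30)
-3188/y(w(9, 7), -56) + 4944/(-3411) = -3188/(-7*(5 + 9)/22 + (1/30)*(-56)) + 4944/(-3411) = -3188/(-7*14/22 - 28/15) + 4944*(-1/3411) = -3188/(-1/22*98 - 28/15) - 1648/1137 = -3188/(-49/11 - 28/15) - 1648/1137 = -3188/(-1043/165) - 1648/1137 = -3188*(-165/1043) - 1648/1137 = 526020/1043 - 1648/1137 = 596365876/1185891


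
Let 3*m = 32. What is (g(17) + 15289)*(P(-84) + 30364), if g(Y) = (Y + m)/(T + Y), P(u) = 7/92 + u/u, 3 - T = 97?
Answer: 2466511040453/5313 ≈ 4.6424e+8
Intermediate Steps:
m = 32/3 (m = (⅓)*32 = 32/3 ≈ 10.667)
T = -94 (T = 3 - 1*97 = 3 - 97 = -94)
P(u) = 99/92 (P(u) = 7*(1/92) + 1 = 7/92 + 1 = 99/92)
g(Y) = (32/3 + Y)/(-94 + Y) (g(Y) = (Y + 32/3)/(-94 + Y) = (32/3 + Y)/(-94 + Y))
(g(17) + 15289)*(P(-84) + 30364) = ((32/3 + 17)/(-94 + 17) + 15289)*(99/92 + 30364) = ((83/3)/(-77) + 15289)*(2793587/92) = (-1/77*83/3 + 15289)*(2793587/92) = (-83/231 + 15289)*(2793587/92) = (3531676/231)*(2793587/92) = 2466511040453/5313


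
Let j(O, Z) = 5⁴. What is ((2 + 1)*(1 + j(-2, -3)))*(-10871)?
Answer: -20415738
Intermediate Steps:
j(O, Z) = 625
((2 + 1)*(1 + j(-2, -3)))*(-10871) = ((2 + 1)*(1 + 625))*(-10871) = (3*626)*(-10871) = 1878*(-10871) = -20415738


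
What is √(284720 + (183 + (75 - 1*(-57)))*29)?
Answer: √293855 ≈ 542.08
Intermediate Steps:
√(284720 + (183 + (75 - 1*(-57)))*29) = √(284720 + (183 + (75 + 57))*29) = √(284720 + (183 + 132)*29) = √(284720 + 315*29) = √(284720 + 9135) = √293855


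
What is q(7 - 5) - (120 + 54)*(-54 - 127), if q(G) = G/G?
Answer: 31495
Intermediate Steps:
q(G) = 1
q(7 - 5) - (120 + 54)*(-54 - 127) = 1 - (120 + 54)*(-54 - 127) = 1 - 174*(-181) = 1 - 1*(-31494) = 1 + 31494 = 31495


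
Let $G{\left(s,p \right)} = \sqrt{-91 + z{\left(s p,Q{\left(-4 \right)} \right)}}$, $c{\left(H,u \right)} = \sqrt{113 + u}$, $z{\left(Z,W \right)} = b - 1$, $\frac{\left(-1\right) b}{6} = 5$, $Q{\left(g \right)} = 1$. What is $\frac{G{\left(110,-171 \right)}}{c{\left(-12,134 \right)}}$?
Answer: $\frac{i \sqrt{30134}}{247} \approx 0.7028 i$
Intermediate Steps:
$b = -30$ ($b = \left(-6\right) 5 = -30$)
$z{\left(Z,W \right)} = -31$ ($z{\left(Z,W \right)} = -30 - 1 = -31$)
$G{\left(s,p \right)} = i \sqrt{122}$ ($G{\left(s,p \right)} = \sqrt{-91 - 31} = \sqrt{-122} = i \sqrt{122}$)
$\frac{G{\left(110,-171 \right)}}{c{\left(-12,134 \right)}} = \frac{i \sqrt{122}}{\sqrt{113 + 134}} = \frac{i \sqrt{122}}{\sqrt{247}} = i \sqrt{122} \frac{\sqrt{247}}{247} = \frac{i \sqrt{30134}}{247}$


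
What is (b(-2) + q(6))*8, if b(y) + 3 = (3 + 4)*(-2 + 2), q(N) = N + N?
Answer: 72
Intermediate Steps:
q(N) = 2*N
b(y) = -3 (b(y) = -3 + (3 + 4)*(-2 + 2) = -3 + 7*0 = -3 + 0 = -3)
(b(-2) + q(6))*8 = (-3 + 2*6)*8 = (-3 + 12)*8 = 9*8 = 72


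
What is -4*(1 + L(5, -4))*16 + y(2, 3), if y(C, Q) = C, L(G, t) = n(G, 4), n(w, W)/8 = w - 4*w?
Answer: 7618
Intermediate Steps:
n(w, W) = -24*w (n(w, W) = 8*(w - 4*w) = 8*(-3*w) = -24*w)
L(G, t) = -24*G
-4*(1 + L(5, -4))*16 + y(2, 3) = -4*(1 - 24*5)*16 + 2 = -4*(1 - 120)*16 + 2 = -4*(-119)*16 + 2 = 476*16 + 2 = 7616 + 2 = 7618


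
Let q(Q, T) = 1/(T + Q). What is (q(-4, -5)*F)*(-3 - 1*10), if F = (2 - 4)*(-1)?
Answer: 26/9 ≈ 2.8889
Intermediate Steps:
q(Q, T) = 1/(Q + T)
F = 2 (F = -2*(-1) = 2)
(q(-4, -5)*F)*(-3 - 1*10) = (2/(-4 - 5))*(-3 - 1*10) = (2/(-9))*(-3 - 10) = -⅑*2*(-13) = -2/9*(-13) = 26/9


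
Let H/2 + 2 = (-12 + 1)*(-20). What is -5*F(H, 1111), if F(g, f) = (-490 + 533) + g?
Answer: -2395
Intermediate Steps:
H = 436 (H = -4 + 2*((-12 + 1)*(-20)) = -4 + 2*(-11*(-20)) = -4 + 2*220 = -4 + 440 = 436)
F(g, f) = 43 + g
-5*F(H, 1111) = -5*(43 + 436) = -5*479 = -2395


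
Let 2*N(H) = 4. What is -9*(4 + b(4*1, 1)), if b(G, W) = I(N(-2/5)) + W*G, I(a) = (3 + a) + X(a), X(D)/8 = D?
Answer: -261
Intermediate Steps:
X(D) = 8*D
N(H) = 2 (N(H) = (1/2)*4 = 2)
I(a) = 3 + 9*a (I(a) = (3 + a) + 8*a = 3 + 9*a)
b(G, W) = 21 + G*W (b(G, W) = (3 + 9*2) + W*G = (3 + 18) + G*W = 21 + G*W)
-9*(4 + b(4*1, 1)) = -9*(4 + (21 + (4*1)*1)) = -9*(4 + (21 + 4*1)) = -9*(4 + (21 + 4)) = -9*(4 + 25) = -9*29 = -261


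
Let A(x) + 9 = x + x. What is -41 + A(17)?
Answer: -16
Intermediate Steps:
A(x) = -9 + 2*x (A(x) = -9 + (x + x) = -9 + 2*x)
-41 + A(17) = -41 + (-9 + 2*17) = -41 + (-9 + 34) = -41 + 25 = -16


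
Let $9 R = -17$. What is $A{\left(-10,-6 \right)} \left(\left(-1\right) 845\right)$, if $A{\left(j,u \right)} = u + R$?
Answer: $\frac{59995}{9} \approx 6666.1$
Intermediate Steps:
$R = - \frac{17}{9}$ ($R = \frac{1}{9} \left(-17\right) = - \frac{17}{9} \approx -1.8889$)
$A{\left(j,u \right)} = - \frac{17}{9} + u$ ($A{\left(j,u \right)} = u - \frac{17}{9} = - \frac{17}{9} + u$)
$A{\left(-10,-6 \right)} \left(\left(-1\right) 845\right) = \left(- \frac{17}{9} - 6\right) \left(\left(-1\right) 845\right) = \left(- \frac{71}{9}\right) \left(-845\right) = \frac{59995}{9}$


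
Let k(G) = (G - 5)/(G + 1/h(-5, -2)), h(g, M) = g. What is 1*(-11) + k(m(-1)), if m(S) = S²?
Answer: -16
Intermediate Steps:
k(G) = (-5 + G)/(-⅕ + G) (k(G) = (G - 5)/(G + 1/(-5)) = (-5 + G)/(G - ⅕) = (-5 + G)/(-⅕ + G))
1*(-11) + k(m(-1)) = 1*(-11) + 5*(5 - 1*(-1)²)/(1 - 5*(-1)²) = -11 + 5*(5 - 1*1)/(1 - 5*1) = -11 + 5*(5 - 1)/(1 - 5) = -11 + 5*4/(-4) = -11 + 5*(-¼)*4 = -11 - 5 = -16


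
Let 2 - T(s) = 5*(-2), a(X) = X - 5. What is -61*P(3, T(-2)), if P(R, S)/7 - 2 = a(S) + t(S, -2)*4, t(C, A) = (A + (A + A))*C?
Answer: 119133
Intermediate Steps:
a(X) = -5 + X
T(s) = 12 (T(s) = 2 - 5*(-2) = 2 - 1*(-10) = 2 + 10 = 12)
t(C, A) = 3*A*C (t(C, A) = (A + 2*A)*C = (3*A)*C = 3*A*C)
P(R, S) = -21 - 161*S (P(R, S) = 14 + 7*((-5 + S) + (3*(-2)*S)*4) = 14 + 7*((-5 + S) - 6*S*4) = 14 + 7*((-5 + S) - 24*S) = 14 + 7*(-5 - 23*S) = 14 + (-35 - 161*S) = -21 - 161*S)
-61*P(3, T(-2)) = -61*(-21 - 161*12) = -61*(-21 - 1932) = -61*(-1953) = 119133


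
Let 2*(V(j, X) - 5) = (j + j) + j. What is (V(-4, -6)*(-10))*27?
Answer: 270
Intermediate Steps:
V(j, X) = 5 + 3*j/2 (V(j, X) = 5 + ((j + j) + j)/2 = 5 + (2*j + j)/2 = 5 + (3*j)/2 = 5 + 3*j/2)
(V(-4, -6)*(-10))*27 = ((5 + (3/2)*(-4))*(-10))*27 = ((5 - 6)*(-10))*27 = -1*(-10)*27 = 10*27 = 270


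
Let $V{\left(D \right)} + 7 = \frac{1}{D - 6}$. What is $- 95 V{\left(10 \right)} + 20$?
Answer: $\frac{2645}{4} \approx 661.25$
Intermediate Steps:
$V{\left(D \right)} = -7 + \frac{1}{-6 + D}$ ($V{\left(D \right)} = -7 + \frac{1}{D - 6} = -7 + \frac{1}{-6 + D}$)
$- 95 V{\left(10 \right)} + 20 = - 95 \frac{43 - 70}{-6 + 10} + 20 = - 95 \frac{43 - 70}{4} + 20 = - 95 \cdot \frac{1}{4} \left(-27\right) + 20 = \left(-95\right) \left(- \frac{27}{4}\right) + 20 = \frac{2565}{4} + 20 = \frac{2645}{4}$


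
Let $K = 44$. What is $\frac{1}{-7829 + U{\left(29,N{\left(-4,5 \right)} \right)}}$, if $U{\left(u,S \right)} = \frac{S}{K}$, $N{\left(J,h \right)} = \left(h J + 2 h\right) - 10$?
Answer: $- \frac{11}{86124} \approx -0.00012772$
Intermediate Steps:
$N{\left(J,h \right)} = -10 + 2 h + J h$ ($N{\left(J,h \right)} = \left(J h + 2 h\right) - 10 = \left(2 h + J h\right) - 10 = -10 + 2 h + J h$)
$U{\left(u,S \right)} = \frac{S}{44}$
$\frac{1}{-7829 + U{\left(29,N{\left(-4,5 \right)} \right)}} = \frac{1}{-7829 + \frac{-10 + 2 \cdot 5 - 20}{44}} = \frac{1}{-7829 + \frac{-10 + 10 - 20}{44}} = \frac{1}{-7829 + \frac{1}{44} \left(-20\right)} = \frac{1}{-7829 - \frac{5}{11}} = \frac{1}{- \frac{86124}{11}} = - \frac{11}{86124}$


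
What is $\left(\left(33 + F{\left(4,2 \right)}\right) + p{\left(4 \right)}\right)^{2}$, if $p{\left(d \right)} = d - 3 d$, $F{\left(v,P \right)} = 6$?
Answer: $961$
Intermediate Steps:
$p{\left(d \right)} = - 2 d$
$\left(\left(33 + F{\left(4,2 \right)}\right) + p{\left(4 \right)}\right)^{2} = \left(\left(33 + 6\right) - 8\right)^{2} = \left(39 - 8\right)^{2} = 31^{2} = 961$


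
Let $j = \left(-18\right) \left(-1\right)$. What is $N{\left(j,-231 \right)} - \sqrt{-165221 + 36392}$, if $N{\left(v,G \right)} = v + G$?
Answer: $-213 - i \sqrt{128829} \approx -213.0 - 358.93 i$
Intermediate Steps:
$j = 18$
$N{\left(v,G \right)} = G + v$
$N{\left(j,-231 \right)} - \sqrt{-165221 + 36392} = \left(-231 + 18\right) - \sqrt{-165221 + 36392} = -213 - \sqrt{-128829} = -213 - i \sqrt{128829}$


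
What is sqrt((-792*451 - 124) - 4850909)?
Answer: 5*I*sqrt(208329) ≈ 2282.2*I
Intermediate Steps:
sqrt((-792*451 - 124) - 4850909) = sqrt((-357192 - 124) - 4850909) = sqrt(-357316 - 4850909) = sqrt(-5208225) = 5*I*sqrt(208329)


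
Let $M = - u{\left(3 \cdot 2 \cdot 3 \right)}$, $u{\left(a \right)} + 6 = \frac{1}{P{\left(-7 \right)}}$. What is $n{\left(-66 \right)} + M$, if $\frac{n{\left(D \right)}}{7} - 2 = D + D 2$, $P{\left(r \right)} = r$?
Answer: $- \frac{9561}{7} \approx -1365.9$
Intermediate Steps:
$n{\left(D \right)} = 14 + 21 D$ ($n{\left(D \right)} = 14 + 7 \left(D + D 2\right) = 14 + 7 \left(D + 2 D\right) = 14 + 7 \cdot 3 D = 14 + 21 D$)
$u{\left(a \right)} = - \frac{43}{7}$ ($u{\left(a \right)} = -6 + \frac{1}{-7} = -6 - \frac{1}{7} = - \frac{43}{7}$)
$M = \frac{43}{7}$ ($M = \left(-1\right) \left(- \frac{43}{7}\right) = \frac{43}{7} \approx 6.1429$)
$n{\left(-66 \right)} + M = \left(14 + 21 \left(-66\right)\right) + \frac{43}{7} = \left(14 - 1386\right) + \frac{43}{7} = -1372 + \frac{43}{7} = - \frac{9561}{7}$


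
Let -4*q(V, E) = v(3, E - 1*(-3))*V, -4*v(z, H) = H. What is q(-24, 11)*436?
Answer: -9156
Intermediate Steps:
v(z, H) = -H/4
q(V, E) = -V*(-¾ - E/4)/4 (q(V, E) = -(-(E - 1*(-3))/4)*V/4 = -(-(E + 3)/4)*V/4 = -(-(3 + E)/4)*V/4 = -(-¾ - E/4)*V/4 = -V*(-¾ - E/4)/4)
q(-24, 11)*436 = ((1/16)*(-24)*(3 + 11))*436 = ((1/16)*(-24)*14)*436 = -21*436 = -9156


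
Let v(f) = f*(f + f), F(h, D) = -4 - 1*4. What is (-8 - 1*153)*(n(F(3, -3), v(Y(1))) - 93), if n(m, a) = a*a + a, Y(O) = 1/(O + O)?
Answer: 59409/4 ≈ 14852.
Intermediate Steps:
F(h, D) = -8 (F(h, D) = -4 - 4 = -8)
Y(O) = 1/(2*O)
v(f) = 2*f**2 (v(f) = f*(2*f) = 2*f**2)
n(m, a) = a + a**2 (n(m, a) = a**2 + a = a + a**2)
(-8 - 1*153)*(n(F(3, -3), v(Y(1))) - 93) = (-8 - 1*153)*((2*((1/2)/1)**2)*(1 + 2*((1/2)/1)**2) - 93) = (-8 - 153)*((2*((1/2)*1)**2)*(1 + 2*((1/2)*1)**2) - 93) = -161*((2*(1/2)**2)*(1 + 2*(1/2)**2) - 93) = -161*((2*(1/4))*(1 + 2*(1/4)) - 93) = -161*((1 + 1/2)/2 - 93) = -161*((1/2)*(3/2) - 93) = -161*(3/4 - 93) = -161*(-369/4) = 59409/4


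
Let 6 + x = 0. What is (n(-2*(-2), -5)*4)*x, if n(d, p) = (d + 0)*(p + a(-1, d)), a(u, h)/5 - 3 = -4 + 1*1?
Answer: 480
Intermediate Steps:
x = -6 (x = -6 + 0 = -6)
a(u, h) = 0 (a(u, h) = 15 + 5*(-4 + 1*1) = 15 + 5*(-4 + 1) = 15 + 5*(-3) = 15 - 15 = 0)
n(d, p) = d*p (n(d, p) = (d + 0)*(p + 0) = d*p)
(n(-2*(-2), -5)*4)*x = ((-2*(-2)*(-5))*4)*(-6) = ((4*(-5))*4)*(-6) = -20*4*(-6) = -80*(-6) = 480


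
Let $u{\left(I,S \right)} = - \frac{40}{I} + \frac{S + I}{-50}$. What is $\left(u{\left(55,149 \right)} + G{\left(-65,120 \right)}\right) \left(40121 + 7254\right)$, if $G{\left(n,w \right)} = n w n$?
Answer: $\frac{264207869810}{11} \approx 2.4019 \cdot 10^{10}$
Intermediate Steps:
$u{\left(I,S \right)} = - \frac{40}{I} - \frac{I}{50} - \frac{S}{50}$ ($u{\left(I,S \right)} = - \frac{40}{I} + \left(I + S\right) \left(- \frac{1}{50}\right) = - \frac{40}{I} - \left(\frac{I}{50} + \frac{S}{50}\right) = - \frac{40}{I} - \frac{I}{50} - \frac{S}{50}$)
$G{\left(n,w \right)} = w n^{2}$
$\left(u{\left(55,149 \right)} + G{\left(-65,120 \right)}\right) \left(40121 + 7254\right) = \left(\frac{-2000 - 55 \left(55 + 149\right)}{50 \cdot 55} + 120 \left(-65\right)^{2}\right) \left(40121 + 7254\right) = \left(\frac{1}{50} \cdot \frac{1}{55} \left(-2000 - 55 \cdot 204\right) + 120 \cdot 4225\right) 47375 = \left(\frac{1}{50} \cdot \frac{1}{55} \left(-2000 - 11220\right) + 507000\right) 47375 = \left(\frac{1}{50} \cdot \frac{1}{55} \left(-13220\right) + 507000\right) 47375 = \left(- \frac{1322}{275} + 507000\right) 47375 = \frac{139423678}{275} \cdot 47375 = \frac{264207869810}{11}$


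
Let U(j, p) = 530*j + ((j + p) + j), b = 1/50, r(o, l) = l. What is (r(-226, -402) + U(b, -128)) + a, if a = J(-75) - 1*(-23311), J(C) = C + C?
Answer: 566041/25 ≈ 22642.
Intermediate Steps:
b = 1/50 ≈ 0.020000
U(j, p) = p + 532*j (U(j, p) = 530*j + (p + 2*j) = p + 532*j)
J(C) = 2*C
a = 23161 (a = 2*(-75) - 1*(-23311) = -150 + 23311 = 23161)
(r(-226, -402) + U(b, -128)) + a = (-402 + (-128 + 532*(1/50))) + 23161 = (-402 + (-128 + 266/25)) + 23161 = (-402 - 2934/25) + 23161 = -12984/25 + 23161 = 566041/25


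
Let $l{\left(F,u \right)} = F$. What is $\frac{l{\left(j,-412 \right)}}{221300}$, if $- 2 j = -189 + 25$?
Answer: $\frac{41}{110650} \approx 0.00037054$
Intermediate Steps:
$j = 82$ ($j = - \frac{-189 + 25}{2} = \left(- \frac{1}{2}\right) \left(-164\right) = 82$)
$\frac{l{\left(j,-412 \right)}}{221300} = \frac{82}{221300} = 82 \cdot \frac{1}{221300} = \frac{41}{110650}$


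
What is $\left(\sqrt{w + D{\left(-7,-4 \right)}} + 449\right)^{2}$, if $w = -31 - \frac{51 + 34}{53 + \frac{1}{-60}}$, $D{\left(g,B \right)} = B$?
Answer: $\frac{37692542}{187} + \frac{33226 i \sqrt{935}}{187} \approx 2.0156 \cdot 10^{5} + 5433.0 i$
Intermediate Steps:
$w = - \frac{6097}{187}$ ($w = -31 - \frac{85}{53 - \frac{1}{60}} = -31 - \frac{85}{\frac{3179}{60}} = -31 - 85 \cdot \frac{60}{3179} = -31 - \frac{300}{187} = - \frac{6097}{187} \approx -32.604$)
$\left(\sqrt{w + D{\left(-7,-4 \right)}} + 449\right)^{2} = \left(\sqrt{- \frac{6097}{187} - 4} + 449\right)^{2} = \left(\sqrt{- \frac{6845}{187}} + 449\right)^{2} = \left(\frac{37 i \sqrt{935}}{187} + 449\right)^{2} = \left(449 + \frac{37 i \sqrt{935}}{187}\right)^{2}$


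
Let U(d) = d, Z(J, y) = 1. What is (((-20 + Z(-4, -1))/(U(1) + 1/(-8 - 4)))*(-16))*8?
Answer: 29184/11 ≈ 2653.1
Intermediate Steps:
(((-20 + Z(-4, -1))/(U(1) + 1/(-8 - 4)))*(-16))*8 = (((-20 + 1)/(1 + 1/(-8 - 4)))*(-16))*8 = (-19/(1 + 1/(-12))*(-16))*8 = (-19/(1 - 1/12)*(-16))*8 = (-19/11/12*(-16))*8 = (-19*12/11*(-16))*8 = -228/11*(-16)*8 = (3648/11)*8 = 29184/11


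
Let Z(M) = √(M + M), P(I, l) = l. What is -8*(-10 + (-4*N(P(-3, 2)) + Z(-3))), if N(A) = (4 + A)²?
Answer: 1232 - 8*I*√6 ≈ 1232.0 - 19.596*I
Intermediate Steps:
Z(M) = √2*√M (Z(M) = √(2*M) = √2*√M)
-8*(-10 + (-4*N(P(-3, 2)) + Z(-3))) = -8*(-10 + (-4*(4 + 2)² + √2*√(-3))) = -8*(-10 + (-4*6² + √2*(I*√3))) = -8*(-10 + (-4*36 + I*√6)) = -8*(-10 + (-144 + I*√6)) = -8*(-154 + I*√6) = 1232 - 8*I*√6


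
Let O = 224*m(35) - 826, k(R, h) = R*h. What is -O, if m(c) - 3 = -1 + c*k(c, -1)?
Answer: 274778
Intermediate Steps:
m(c) = 2 - c**2 (m(c) = 3 + (-1 + c*(c*(-1))) = 3 + (-1 + c*(-c)) = 3 + (-1 - c**2) = 2 - c**2)
O = -274778 (O = 224*(2 - 1*35**2) - 826 = 224*(2 - 1*1225) - 826 = 224*(2 - 1225) - 826 = 224*(-1223) - 826 = -273952 - 826 = -274778)
-O = -1*(-274778) = 274778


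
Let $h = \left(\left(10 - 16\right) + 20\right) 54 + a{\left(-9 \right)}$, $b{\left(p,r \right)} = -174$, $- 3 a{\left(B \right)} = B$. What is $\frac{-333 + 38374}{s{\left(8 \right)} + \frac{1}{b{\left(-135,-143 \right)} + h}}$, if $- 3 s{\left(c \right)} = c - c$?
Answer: $22253985$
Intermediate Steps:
$a{\left(B \right)} = - \frac{B}{3}$
$s{\left(c \right)} = 0$ ($s{\left(c \right)} = - \frac{c - c}{3} = \left(- \frac{1}{3}\right) 0 = 0$)
$h = 759$ ($h = \left(\left(10 - 16\right) + 20\right) 54 - -3 = \left(-6 + 20\right) 54 + 3 = 14 \cdot 54 + 3 = 756 + 3 = 759$)
$\frac{-333 + 38374}{s{\left(8 \right)} + \frac{1}{b{\left(-135,-143 \right)} + h}} = \frac{-333 + 38374}{0 + \frac{1}{-174 + 759}} = \frac{38041}{0 + \frac{1}{585}} = 38041 \frac{1}{\frac{1}{585}} = 38041 \cdot 585 = 22253985$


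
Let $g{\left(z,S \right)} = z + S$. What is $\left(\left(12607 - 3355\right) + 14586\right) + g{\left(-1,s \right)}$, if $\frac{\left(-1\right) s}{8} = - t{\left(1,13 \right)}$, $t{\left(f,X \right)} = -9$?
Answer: $23765$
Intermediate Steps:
$s = -72$ ($s = - 8 \left(\left(-1\right) \left(-9\right)\right) = \left(-8\right) 9 = -72$)
$g{\left(z,S \right)} = S + z$
$\left(\left(12607 - 3355\right) + 14586\right) + g{\left(-1,s \right)} = \left(\left(12607 - 3355\right) + 14586\right) - 73 = \left(9252 + 14586\right) - 73 = 23838 - 73 = 23765$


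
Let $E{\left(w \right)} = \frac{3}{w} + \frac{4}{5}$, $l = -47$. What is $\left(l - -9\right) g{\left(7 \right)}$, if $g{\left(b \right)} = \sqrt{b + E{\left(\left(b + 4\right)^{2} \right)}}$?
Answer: $- \frac{114 \sqrt{2630}}{55} \approx -106.3$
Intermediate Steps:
$E{\left(w \right)} = \frac{4}{5} + \frac{3}{w}$ ($E{\left(w \right)} = \frac{3}{w} + 4 \cdot \frac{1}{5} = \frac{3}{w} + \frac{4}{5} = \frac{4}{5} + \frac{3}{w}$)
$g{\left(b \right)} = \sqrt{\frac{4}{5} + b + \frac{3}{\left(4 + b\right)^{2}}}$ ($g{\left(b \right)} = \sqrt{b + \left(\frac{4}{5} + \frac{3}{\left(b + 4\right)^{2}}\right)} = \sqrt{b + \left(\frac{4}{5} + \frac{3}{\left(4 + b\right)^{2}}\right)} = \sqrt{\frac{4}{5} + b + \frac{3}{\left(4 + b\right)^{2}}}$)
$\left(l - -9\right) g{\left(7 \right)} = \left(-47 - -9\right) \frac{\sqrt{5} \sqrt{4 + 5 \cdot 7 + \frac{15}{\left(4 + 7\right)^{2}}}}{5} = \left(-47 + 9\right) \frac{\sqrt{5} \sqrt{4 + 35 + \frac{15}{121}}}{5} = - 38 \frac{\sqrt{5} \sqrt{4 + 35 + 15 \cdot \frac{1}{121}}}{5} = - 38 \frac{\sqrt{5} \sqrt{4 + 35 + \frac{15}{121}}}{5} = - 38 \frac{\sqrt{5} \sqrt{\frac{4734}{121}}}{5} = - 38 \frac{\sqrt{5} \frac{3 \sqrt{526}}{11}}{5} = - 38 \frac{3 \sqrt{2630}}{55} = - \frac{114 \sqrt{2630}}{55}$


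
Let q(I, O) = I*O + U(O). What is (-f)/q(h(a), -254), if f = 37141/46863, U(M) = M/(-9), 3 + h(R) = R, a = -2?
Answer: -37141/60838588 ≈ -0.00061048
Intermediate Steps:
h(R) = -3 + R
U(M) = -M/9 (U(M) = M*(-⅑) = -M/9)
f = 37141/46863 (f = 37141*(1/46863) = 37141/46863 ≈ 0.79254)
q(I, O) = -O/9 + I*O (q(I, O) = I*O - O/9 = -O/9 + I*O)
(-f)/q(h(a), -254) = (-1*37141/46863)/((-254*(-⅑ + (-3 - 2)))) = -37141*(-1/(254*(-⅑ - 5)))/46863 = -37141/(46863*((-254*(-46/9)))) = -37141/(46863*11684/9) = -37141/46863*9/11684 = -37141/60838588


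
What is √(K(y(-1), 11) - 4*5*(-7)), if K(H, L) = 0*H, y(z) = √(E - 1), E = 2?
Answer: 2*√35 ≈ 11.832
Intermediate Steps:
y(z) = 1 (y(z) = √(2 - 1) = √1 = 1)
K(H, L) = 0
√(K(y(-1), 11) - 4*5*(-7)) = √(0 - 4*5*(-7)) = √(0 - 20*(-7)) = √(0 + 140) = √140 = 2*√35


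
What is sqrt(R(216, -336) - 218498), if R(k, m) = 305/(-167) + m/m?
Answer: 2*I*sqrt(1523428442)/167 ≈ 467.44*I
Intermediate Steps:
R(k, m) = -138/167 (R(k, m) = 305*(-1/167) + 1 = -305/167 + 1 = -138/167)
sqrt(R(216, -336) - 218498) = sqrt(-138/167 - 218498) = sqrt(-36489304/167) = 2*I*sqrt(1523428442)/167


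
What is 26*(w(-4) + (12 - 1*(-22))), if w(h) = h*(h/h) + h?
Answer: 676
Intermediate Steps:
w(h) = 2*h (w(h) = h*1 + h = h + h = 2*h)
26*(w(-4) + (12 - 1*(-22))) = 26*(2*(-4) + (12 - 1*(-22))) = 26*(-8 + (12 + 22)) = 26*(-8 + 34) = 26*26 = 676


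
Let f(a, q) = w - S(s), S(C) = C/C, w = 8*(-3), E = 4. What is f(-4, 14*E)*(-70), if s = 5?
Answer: 1750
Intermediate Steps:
w = -24
S(C) = 1
f(a, q) = -25 (f(a, q) = -24 - 1*1 = -24 - 1 = -25)
f(-4, 14*E)*(-70) = -25*(-70) = 1750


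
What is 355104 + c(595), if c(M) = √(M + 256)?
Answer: 355104 + √851 ≈ 3.5513e+5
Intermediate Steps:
c(M) = √(256 + M)
355104 + c(595) = 355104 + √(256 + 595) = 355104 + √851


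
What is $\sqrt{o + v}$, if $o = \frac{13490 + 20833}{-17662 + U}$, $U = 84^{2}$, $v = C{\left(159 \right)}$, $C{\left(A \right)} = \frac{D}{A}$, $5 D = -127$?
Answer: $\frac{i \sqrt{241433168942190}}{8431770} \approx 1.8428 i$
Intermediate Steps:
$D = - \frac{127}{5}$ ($D = \frac{1}{5} \left(-127\right) = - \frac{127}{5} \approx -25.4$)
$C{\left(A \right)} = - \frac{127}{5 A}$
$v = - \frac{127}{795}$ ($v = - \frac{127}{5 \cdot 159} = \left(- \frac{127}{5}\right) \frac{1}{159} = - \frac{127}{795} \approx -0.15975$)
$U = 7056$
$o = - \frac{34323}{10606}$ ($o = \frac{13490 + 20833}{-17662 + 7056} = \frac{34323}{-10606} = 34323 \left(- \frac{1}{10606}\right) = - \frac{34323}{10606} \approx -3.2362$)
$\sqrt{o + v} = \sqrt{- \frac{34323}{10606} - \frac{127}{795}} = \sqrt{- \frac{28633747}{8431770}} = \frac{i \sqrt{241433168942190}}{8431770}$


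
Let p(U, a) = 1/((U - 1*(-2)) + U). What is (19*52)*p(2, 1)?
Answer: 494/3 ≈ 164.67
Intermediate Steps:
p(U, a) = 1/(2 + 2*U) (p(U, a) = 1/((U + 2) + U) = 1/((2 + U) + U) = 1/(2 + 2*U))
(19*52)*p(2, 1) = (19*52)*(1/(2*(1 + 2))) = 988*((½)/3) = 988*((½)*(⅓)) = 988*(⅙) = 494/3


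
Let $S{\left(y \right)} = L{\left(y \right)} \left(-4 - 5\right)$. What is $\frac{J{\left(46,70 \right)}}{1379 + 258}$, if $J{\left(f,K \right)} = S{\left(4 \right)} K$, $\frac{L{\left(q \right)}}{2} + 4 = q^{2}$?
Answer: $- \frac{15120}{1637} \approx -9.2364$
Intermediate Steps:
$L{\left(q \right)} = -8 + 2 q^{2}$
$S{\left(y \right)} = 72 - 18 y^{2}$ ($S{\left(y \right)} = \left(-8 + 2 y^{2}\right) \left(-4 - 5\right) = \left(-8 + 2 y^{2}\right) \left(-9\right) = 72 - 18 y^{2}$)
$J{\left(f,K \right)} = - 216 K$ ($J{\left(f,K \right)} = \left(72 - 18 \cdot 4^{2}\right) K = \left(72 - 288\right) K = - 216 K$)
$\frac{J{\left(46,70 \right)}}{1379 + 258} = \frac{\left(-216\right) 70}{1379 + 258} = - \frac{15120}{1637}$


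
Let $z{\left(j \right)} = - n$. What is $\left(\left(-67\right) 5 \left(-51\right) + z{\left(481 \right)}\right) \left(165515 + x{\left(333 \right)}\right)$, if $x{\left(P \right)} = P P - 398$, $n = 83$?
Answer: $4692654012$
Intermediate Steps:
$z{\left(j \right)} = -83$ ($z{\left(j \right)} = \left(-1\right) 83 = -83$)
$x{\left(P \right)} = -398 + P^{2}$ ($x{\left(P \right)} = P^{2} - 398 = -398 + P^{2}$)
$\left(\left(-67\right) 5 \left(-51\right) + z{\left(481 \right)}\right) \left(165515 + x{\left(333 \right)}\right) = \left(\left(-67\right) 5 \left(-51\right) - 83\right) \left(165515 - \left(398 - 333^{2}\right)\right) = \left(\left(-335\right) \left(-51\right) - 83\right) \left(165515 + \left(-398 + 110889\right)\right) = \left(17085 - 83\right) \left(165515 + 110491\right) = 17002 \cdot 276006 = 4692654012$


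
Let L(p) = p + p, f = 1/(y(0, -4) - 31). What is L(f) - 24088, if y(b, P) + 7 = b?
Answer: -457673/19 ≈ -24088.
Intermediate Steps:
y(b, P) = -7 + b
f = -1/38 (f = 1/((-7 + 0) - 31) = 1/(-7 - 31) = 1/(-38) = -1/38 ≈ -0.026316)
L(p) = 2*p
L(f) - 24088 = 2*(-1/38) - 24088 = -1/19 - 24088 = -457673/19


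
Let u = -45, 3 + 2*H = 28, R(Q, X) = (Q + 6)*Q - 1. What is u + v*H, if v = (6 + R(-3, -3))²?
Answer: 155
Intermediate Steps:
R(Q, X) = -1 + Q*(6 + Q) (R(Q, X) = (6 + Q)*Q - 1 = Q*(6 + Q) - 1 = -1 + Q*(6 + Q))
H = 25/2 (H = -3/2 + (½)*28 = -3/2 + 14 = 25/2 ≈ 12.500)
v = 16 (v = (6 + (-1 + (-3)² + 6*(-3)))² = (6 + (-1 + 9 - 18))² = (6 - 10)² = (-4)² = 16)
u + v*H = -45 + 16*(25/2) = -45 + 200 = 155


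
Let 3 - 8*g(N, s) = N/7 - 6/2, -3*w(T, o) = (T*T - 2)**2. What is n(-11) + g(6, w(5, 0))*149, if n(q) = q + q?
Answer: 1033/14 ≈ 73.786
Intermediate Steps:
w(T, o) = -(-2 + T**2)**2/3 (w(T, o) = -(T*T - 2)**2/3 = -(T**2 - 2)**2/3 = -(-2 + T**2)**2/3)
g(N, s) = 3/4 - N/56 (g(N, s) = 3/8 - (N/7 - 6/2)/8 = 3/8 - (N*(1/7) - 6*1/2)/8 = 3/8 - (N/7 - 3)/8 = 3/8 - (-3 + N/7)/8 = 3/8 + (3/8 - N/56) = 3/4 - N/56)
n(q) = 2*q
n(-11) + g(6, w(5, 0))*149 = 2*(-11) + (3/4 - 1/56*6)*149 = -22 + (3/4 - 3/28)*149 = -22 + (9/14)*149 = -22 + 1341/14 = 1033/14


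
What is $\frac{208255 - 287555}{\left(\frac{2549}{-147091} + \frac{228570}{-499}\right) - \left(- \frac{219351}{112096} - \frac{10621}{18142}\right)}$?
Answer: $\frac{236736437219738787968}{1359909598161932231} \approx 174.08$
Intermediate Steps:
$\frac{208255 - 287555}{\left(\frac{2549}{-147091} + \frac{228570}{-499}\right) - \left(- \frac{219351}{112096} - \frac{10621}{18142}\right)} = - \frac{79300}{\left(2549 \left(- \frac{1}{147091}\right) + 228570 \left(- \frac{1}{499}\right)\right) - - \frac{2585018729}{1016822816}} = - \frac{79300}{\left(- \frac{2549}{147091} - \frac{228570}{499}\right) + \left(\frac{10621}{18142} + \frac{219351}{112096}\right)} = - \frac{79300}{- \frac{33621861821}{73398409} + \frac{2585018729}{1016822816}} = - \frac{79300}{- \frac{33997739954048305775}{74633176929299744}} = \left(-79300\right) \left(- \frac{74633176929299744}{33997739954048305775}\right) = \frac{236736437219738787968}{1359909598161932231}$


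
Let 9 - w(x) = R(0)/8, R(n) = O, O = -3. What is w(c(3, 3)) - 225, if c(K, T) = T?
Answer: -1725/8 ≈ -215.63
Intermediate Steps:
R(n) = -3
w(x) = 75/8 (w(x) = 9 - (-3)/8 = 9 - 1*(-3/8) = 9 + 3/8 = 75/8)
w(c(3, 3)) - 225 = 75/8 - 225 = -1725/8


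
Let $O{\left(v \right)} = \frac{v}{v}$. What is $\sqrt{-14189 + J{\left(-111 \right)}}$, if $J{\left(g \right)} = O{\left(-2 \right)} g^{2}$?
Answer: $2 i \sqrt{467} \approx 43.22 i$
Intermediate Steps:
$O{\left(v \right)} = 1$
$J{\left(g \right)} = g^{2}$ ($J{\left(g \right)} = 1 g^{2} = g^{2}$)
$\sqrt{-14189 + J{\left(-111 \right)}} = \sqrt{-14189 + \left(-111\right)^{2}} = \sqrt{-14189 + 12321} = \sqrt{-1868} = 2 i \sqrt{467}$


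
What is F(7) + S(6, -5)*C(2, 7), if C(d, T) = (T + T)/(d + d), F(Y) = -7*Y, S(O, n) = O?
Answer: -28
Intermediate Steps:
C(d, T) = T/d (C(d, T) = (2*T)/((2*d)) = (2*T)*(1/(2*d)) = T/d)
F(7) + S(6, -5)*C(2, 7) = -7*7 + 6*(7/2) = -49 + 6*(7*(½)) = -49 + 6*(7/2) = -49 + 21 = -28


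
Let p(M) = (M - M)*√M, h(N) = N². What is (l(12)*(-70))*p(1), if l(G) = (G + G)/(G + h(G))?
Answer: 0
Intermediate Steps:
p(M) = 0 (p(M) = 0*√M = 0)
l(G) = 2*G/(G + G²) (l(G) = (G + G)/(G + G²) = (2*G)/(G + G²) = 2*G/(G + G²))
(l(12)*(-70))*p(1) = ((2/(1 + 12))*(-70))*0 = ((2/13)*(-70))*0 = -140/13*0 = 0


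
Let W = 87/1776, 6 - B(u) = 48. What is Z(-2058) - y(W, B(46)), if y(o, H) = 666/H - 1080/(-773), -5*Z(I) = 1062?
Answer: -5355267/27055 ≈ -197.94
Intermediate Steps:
B(u) = -42 (B(u) = 6 - 1*48 = 6 - 48 = -42)
W = 29/592 (W = 87*(1/1776) = 29/592 ≈ 0.048986)
Z(I) = -1062/5 (Z(I) = -⅕*1062 = -1062/5)
y(o, H) = 1080/773 + 666/H (y(o, H) = 666/H - 1080*(-1/773) = 666/H + 1080/773 = 1080/773 + 666/H)
Z(-2058) - y(W, B(46)) = -1062/5 - (1080/773 + 666/(-42)) = -1062/5 - (1080/773 + 666*(-1/42)) = -1062/5 - (1080/773 - 111/7) = -1062/5 - 1*(-78243/5411) = -1062/5 + 78243/5411 = -5355267/27055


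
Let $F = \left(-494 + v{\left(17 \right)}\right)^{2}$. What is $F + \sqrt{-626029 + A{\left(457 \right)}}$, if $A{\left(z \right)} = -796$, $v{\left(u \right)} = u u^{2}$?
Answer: $19527561 + 5 i \sqrt{25073} \approx 1.9528 \cdot 10^{7} + 791.72 i$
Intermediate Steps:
$v{\left(u \right)} = u^{3}$
$F = 19527561$ ($F = \left(-494 + 17^{3}\right)^{2} = \left(-494 + 4913\right)^{2} = 4419^{2} = 19527561$)
$F + \sqrt{-626029 + A{\left(457 \right)}} = 19527561 + \sqrt{-626029 - 796} = 19527561 + \sqrt{-626825} = 19527561 + 5 i \sqrt{25073}$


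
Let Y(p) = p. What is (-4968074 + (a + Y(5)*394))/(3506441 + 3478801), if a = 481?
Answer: -4965623/6985242 ≈ -0.71087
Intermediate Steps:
(-4968074 + (a + Y(5)*394))/(3506441 + 3478801) = (-4968074 + (481 + 5*394))/(3506441 + 3478801) = (-4968074 + (481 + 1970))/6985242 = (-4968074 + 2451)*(1/6985242) = -4965623*1/6985242 = -4965623/6985242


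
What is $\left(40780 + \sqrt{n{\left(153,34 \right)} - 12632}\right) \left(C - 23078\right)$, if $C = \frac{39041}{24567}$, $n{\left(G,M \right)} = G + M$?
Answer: $- \frac{23118923584300}{24567} - \frac{566918185 i \sqrt{12445}}{24567} \approx -9.4106 \cdot 10^{8} - 2.5743 \cdot 10^{6} i$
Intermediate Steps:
$C = \frac{39041}{24567}$ ($C = 39041 \cdot \frac{1}{24567} = \frac{39041}{24567} \approx 1.5892$)
$\left(40780 + \sqrt{n{\left(153,34 \right)} - 12632}\right) \left(C - 23078\right) = \left(40780 + \sqrt{\left(153 + 34\right) - 12632}\right) \left(\frac{39041}{24567} - 23078\right) = \left(40780 + \sqrt{187 - 12632}\right) \left(- \frac{566918185}{24567}\right) = \left(40780 + \sqrt{-12445}\right) \left(- \frac{566918185}{24567}\right) = \left(40780 + i \sqrt{12445}\right) \left(- \frac{566918185}{24567}\right) = - \frac{23118923584300}{24567} - \frac{566918185 i \sqrt{12445}}{24567}$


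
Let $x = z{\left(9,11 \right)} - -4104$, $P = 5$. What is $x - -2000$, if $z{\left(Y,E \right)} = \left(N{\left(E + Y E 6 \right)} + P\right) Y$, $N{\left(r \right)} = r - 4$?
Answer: $11558$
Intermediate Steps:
$N{\left(r \right)} = -4 + r$ ($N{\left(r \right)} = r - 4 = -4 + r$)
$z{\left(Y,E \right)} = Y \left(1 + E + 6 E Y\right)$ ($z{\left(Y,E \right)} = \left(\left(-4 + \left(E + Y E 6\right)\right) + 5\right) Y = \left(\left(-4 + \left(E + Y 6 E\right)\right) + 5\right) Y = \left(\left(-4 + \left(E + 6 E Y\right)\right) + 5\right) Y = \left(\left(-4 + E + 6 E Y\right) + 5\right) Y = \left(1 + E + 6 E Y\right) Y = Y \left(1 + E + 6 E Y\right)$)
$x = 9558$ ($x = 9 \left(1 + 11 \left(1 + 6 \cdot 9\right)\right) - -4104 = 9 \left(1 + 11 \left(1 + 54\right)\right) + 4104 = 9 \left(1 + 11 \cdot 55\right) + 4104 = 9 \left(1 + 605\right) + 4104 = 9 \cdot 606 + 4104 = 5454 + 4104 = 9558$)
$x - -2000 = 9558 - -2000 = 9558 + 2000 = 11558$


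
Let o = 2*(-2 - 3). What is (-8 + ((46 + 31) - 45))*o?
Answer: -240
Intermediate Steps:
o = -10 (o = 2*(-5) = -10)
(-8 + ((46 + 31) - 45))*o = (-8 + ((46 + 31) - 45))*(-10) = (-8 + (77 - 45))*(-10) = (-8 + 32)*(-10) = 24*(-10) = -240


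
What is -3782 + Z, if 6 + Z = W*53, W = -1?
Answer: -3841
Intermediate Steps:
Z = -59 (Z = -6 - 1*53 = -6 - 53 = -59)
-3782 + Z = -3782 - 59 = -3841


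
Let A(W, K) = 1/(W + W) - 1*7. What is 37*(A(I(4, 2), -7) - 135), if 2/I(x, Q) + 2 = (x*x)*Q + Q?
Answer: -4958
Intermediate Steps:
I(x, Q) = 2/(-2 + Q + Q*x²) (I(x, Q) = 2/(-2 + ((x*x)*Q + Q)) = 2/(-2 + (x²*Q + Q)) = 2/(-2 + (Q*x² + Q)) = 2/(-2 + (Q + Q*x²)) = 2/(-2 + Q + Q*x²))
A(W, K) = -7 + 1/(2*W) (A(W, K) = 1/(2*W) - 7 = -7 + 1/(2*W))
37*(A(I(4, 2), -7) - 135) = 37*((-7 + 1/(2*((2/(-2 + 2 + 2*4²))))) - 135) = 37*((-7 + 1/(2*((2/(-2 + 2 + 2*16))))) - 135) = 37*((-7 + 1/(2*((2/(-2 + 2 + 32))))) - 135) = 37*((-7 + 1/(2*((2/32)))) - 135) = 37*((-7 + 1/(2*((2*(1/32))))) - 135) = 37*((-7 + 1/(2*(1/16))) - 135) = 37*((-7 + (½)*16) - 135) = 37*((-7 + 8) - 135) = 37*(1 - 135) = 37*(-134) = -4958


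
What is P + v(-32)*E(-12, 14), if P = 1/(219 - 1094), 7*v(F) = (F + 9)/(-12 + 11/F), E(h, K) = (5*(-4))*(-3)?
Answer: 157703/9875 ≈ 15.970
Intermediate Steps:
E(h, K) = 60 (E(h, K) = -20*(-3) = 60)
v(F) = (9 + F)/(7*(-12 + 11/F)) (v(F) = ((F + 9)/(-12 + 11/F))/7 = ((9 + F)/(-12 + 11/F))/7 = (9 + F)/(7*(-12 + 11/F)))
P = -1/875 (P = 1/(-875) = -1/875 ≈ -0.0011429)
P + v(-32)*E(-12, 14) = -1/875 - 1*(-32)*(9 - 32)/(-77 + 84*(-32))*60 = -1/875 - 1*(-32)*(-23)/(-77 - 2688)*60 = -1/875 - 1*(-32)*(-23)/(-2765)*60 = -1/875 - 1*(-32)*(-1/2765)*(-23)*60 = -1/875 + (736/2765)*60 = -1/875 + 8832/553 = 157703/9875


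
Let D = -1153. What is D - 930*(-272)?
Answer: 251807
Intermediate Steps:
D - 930*(-272) = -1153 - 930*(-272) = -1153 + 252960 = 251807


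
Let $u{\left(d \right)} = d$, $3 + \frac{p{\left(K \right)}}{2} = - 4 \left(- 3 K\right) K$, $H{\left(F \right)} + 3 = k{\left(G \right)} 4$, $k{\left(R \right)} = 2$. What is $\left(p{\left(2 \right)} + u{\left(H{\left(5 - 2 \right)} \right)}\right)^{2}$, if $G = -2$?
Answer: $9025$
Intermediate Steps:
$H{\left(F \right)} = 5$ ($H{\left(F \right)} = -3 + 2 \cdot 4 = -3 + 8 = 5$)
$p{\left(K \right)} = -6 + 24 K^{2}$ ($p{\left(K \right)} = -6 + 2 - 4 \left(- 3 K\right) K = -6 + 2 \cdot 12 K K = -6 + 2 \cdot 12 K^{2} = -6 + 24 K^{2}$)
$\left(p{\left(2 \right)} + u{\left(H{\left(5 - 2 \right)} \right)}\right)^{2} = \left(\left(-6 + 24 \cdot 2^{2}\right) + 5\right)^{2} = \left(\left(-6 + 24 \cdot 4\right) + 5\right)^{2} = \left(\left(-6 + 96\right) + 5\right)^{2} = \left(90 + 5\right)^{2} = 95^{2} = 9025$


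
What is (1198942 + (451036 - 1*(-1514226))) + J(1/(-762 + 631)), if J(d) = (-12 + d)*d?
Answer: 54300906417/17161 ≈ 3.1642e+6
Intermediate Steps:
J(d) = d*(-12 + d)
(1198942 + (451036 - 1*(-1514226))) + J(1/(-762 + 631)) = (1198942 + (451036 - 1*(-1514226))) + (-12 + 1/(-762 + 631))/(-762 + 631) = (1198942 + (451036 + 1514226)) + (-12 + 1/(-131))/(-131) = (1198942 + 1965262) - (-12 - 1/131)/131 = 3164204 - 1/131*(-1573/131) = 3164204 + 1573/17161 = 54300906417/17161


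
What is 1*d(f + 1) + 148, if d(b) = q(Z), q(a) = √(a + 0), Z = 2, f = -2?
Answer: 148 + √2 ≈ 149.41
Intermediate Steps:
q(a) = √a
d(b) = √2
1*d(f + 1) + 148 = 1*√2 + 148 = √2 + 148 = 148 + √2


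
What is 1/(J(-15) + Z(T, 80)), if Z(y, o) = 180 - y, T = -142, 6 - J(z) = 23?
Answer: 1/305 ≈ 0.0032787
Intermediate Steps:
J(z) = -17 (J(z) = 6 - 1*23 = 6 - 23 = -17)
1/(J(-15) + Z(T, 80)) = 1/(-17 + (180 - 1*(-142))) = 1/(-17 + (180 + 142)) = 1/(-17 + 322) = 1/305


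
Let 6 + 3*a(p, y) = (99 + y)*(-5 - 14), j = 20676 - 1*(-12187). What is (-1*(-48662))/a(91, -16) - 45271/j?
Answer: -4869201911/52022129 ≈ -93.599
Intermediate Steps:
j = 32863 (j = 20676 + 12187 = 32863)
a(p, y) = -629 - 19*y/3 (a(p, y) = -2 + ((99 + y)*(-5 - 14))/3 = -2 + ((99 + y)*(-19))/3 = -2 + (-1881 - 19*y)/3 = -2 + (-627 - 19*y/3) = -629 - 19*y/3)
(-1*(-48662))/a(91, -16) - 45271/j = (-1*(-48662))/(-629 - 19/3*(-16)) - 45271/32863 = 48662/(-629 + 304/3) - 45271*1/32863 = 48662/(-1583/3) - 45271/32863 = 48662*(-3/1583) - 45271/32863 = -145986/1583 - 45271/32863 = -4869201911/52022129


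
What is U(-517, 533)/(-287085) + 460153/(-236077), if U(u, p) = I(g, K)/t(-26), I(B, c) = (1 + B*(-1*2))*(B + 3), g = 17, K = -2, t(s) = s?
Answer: -114494481165/58737610139 ≈ -1.9493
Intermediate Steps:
I(B, c) = (1 - 2*B)*(3 + B) (I(B, c) = (1 + B*(-2))*(3 + B) = (1 - 2*B)*(3 + B))
U(u, p) = 330/13 (U(u, p) = (3 - 5*17 - 2*17**2)/(-26) = (3 - 85 - 2*289)*(-1/26) = (3 - 85 - 578)*(-1/26) = -660*(-1/26) = 330/13)
U(-517, 533)/(-287085) + 460153/(-236077) = (330/13)/(-287085) + 460153/(-236077) = (330/13)*(-1/287085) + 460153*(-1/236077) = -22/248807 - 460153/236077 = -114494481165/58737610139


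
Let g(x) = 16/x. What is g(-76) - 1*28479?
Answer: -541105/19 ≈ -28479.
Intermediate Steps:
g(-76) - 1*28479 = 16/(-76) - 1*28479 = 16*(-1/76) - 28479 = -4/19 - 28479 = -541105/19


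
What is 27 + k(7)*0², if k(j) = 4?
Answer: 27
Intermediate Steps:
27 + k(7)*0² = 27 + 4*0² = 27 + 4*0 = 27 + 0 = 27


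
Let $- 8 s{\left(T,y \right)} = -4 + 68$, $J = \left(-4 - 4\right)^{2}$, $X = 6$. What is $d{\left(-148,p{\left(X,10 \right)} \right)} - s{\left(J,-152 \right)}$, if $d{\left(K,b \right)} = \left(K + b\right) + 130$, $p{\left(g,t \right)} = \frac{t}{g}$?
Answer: $- \frac{25}{3} \approx -8.3333$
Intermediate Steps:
$d{\left(K,b \right)} = 130 + K + b$
$J = 64$ ($J = \left(-8\right)^{2} = 64$)
$s{\left(T,y \right)} = -8$ ($s{\left(T,y \right)} = - \frac{-4 + 68}{8} = \left(- \frac{1}{8}\right) 64 = -8$)
$d{\left(-148,p{\left(X,10 \right)} \right)} - s{\left(J,-152 \right)} = \left(130 - 148 + \frac{10}{6}\right) - -8 = \left(130 - 148 + 10 \cdot \frac{1}{6}\right) + 8 = \left(130 - 148 + \frac{5}{3}\right) + 8 = - \frac{49}{3} + 8 = - \frac{25}{3}$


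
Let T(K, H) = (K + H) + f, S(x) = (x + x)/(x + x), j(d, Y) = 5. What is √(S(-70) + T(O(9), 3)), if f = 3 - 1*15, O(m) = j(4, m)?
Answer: I*√3 ≈ 1.732*I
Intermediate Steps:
O(m) = 5
S(x) = 1 (S(x) = (2*x)/((2*x)) = (2*x)*(1/(2*x)) = 1)
f = -12 (f = 3 - 15 = -12)
T(K, H) = -12 + H + K (T(K, H) = (K + H) - 12 = (H + K) - 12 = -12 + H + K)
√(S(-70) + T(O(9), 3)) = √(1 + (-12 + 3 + 5)) = √(1 - 4) = √(-3) = I*√3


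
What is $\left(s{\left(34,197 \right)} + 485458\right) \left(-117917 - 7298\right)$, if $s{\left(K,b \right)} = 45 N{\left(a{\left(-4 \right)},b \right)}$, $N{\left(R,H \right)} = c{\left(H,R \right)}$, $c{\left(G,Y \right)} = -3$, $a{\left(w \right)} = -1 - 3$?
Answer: $-60769719445$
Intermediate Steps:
$a{\left(w \right)} = -4$
$N{\left(R,H \right)} = -3$
$s{\left(K,b \right)} = -135$ ($s{\left(K,b \right)} = 45 \left(-3\right) = -135$)
$\left(s{\left(34,197 \right)} + 485458\right) \left(-117917 - 7298\right) = \left(-135 + 485458\right) \left(-117917 - 7298\right) = 485323 \left(-125215\right) = -60769719445$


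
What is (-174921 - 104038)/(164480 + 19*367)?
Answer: -278959/171453 ≈ -1.6270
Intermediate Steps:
(-174921 - 104038)/(164480 + 19*367) = -278959/(164480 + 6973) = -278959/171453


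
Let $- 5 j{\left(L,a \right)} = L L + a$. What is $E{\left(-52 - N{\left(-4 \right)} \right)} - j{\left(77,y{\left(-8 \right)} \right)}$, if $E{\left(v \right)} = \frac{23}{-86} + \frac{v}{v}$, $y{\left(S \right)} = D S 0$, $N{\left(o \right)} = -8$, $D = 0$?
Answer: $\frac{510209}{430} \approx 1186.5$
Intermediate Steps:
$y{\left(S \right)} = 0$ ($y{\left(S \right)} = 0 S 0 = 0 \cdot 0 = 0$)
$E{\left(v \right)} = \frac{63}{86}$ ($E{\left(v \right)} = 23 \left(- \frac{1}{86}\right) + 1 = - \frac{23}{86} + 1 = \frac{63}{86}$)
$j{\left(L,a \right)} = - \frac{a}{5} - \frac{L^{2}}{5}$ ($j{\left(L,a \right)} = - \frac{L L + a}{5} = - \frac{L^{2} + a}{5} = - \frac{a + L^{2}}{5} = - \frac{a}{5} - \frac{L^{2}}{5}$)
$E{\left(-52 - N{\left(-4 \right)} \right)} - j{\left(77,y{\left(-8 \right)} \right)} = \frac{63}{86} - \left(\left(- \frac{1}{5}\right) 0 - \frac{77^{2}}{5}\right) = \frac{63}{86} - \left(0 - \frac{5929}{5}\right) = \frac{63}{86} - - \frac{5929}{5} = \frac{63}{86} + \frac{5929}{5} = \frac{510209}{430}$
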